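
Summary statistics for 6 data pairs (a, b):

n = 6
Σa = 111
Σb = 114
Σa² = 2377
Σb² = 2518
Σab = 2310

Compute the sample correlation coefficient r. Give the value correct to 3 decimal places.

0.596

r = (nΣab − ΣaΣb) / √[(nΣa² − (Σa)²)(nΣb² − (Σb)²)]
Numerator: 6×2310 − 111×114 = 1206
Denominator: √[(14262 − 12321)(15108 − 12996)] = √[1941 × 2112] = 2024.6955
r = 1206 / 2024.6955 ≈ 0.596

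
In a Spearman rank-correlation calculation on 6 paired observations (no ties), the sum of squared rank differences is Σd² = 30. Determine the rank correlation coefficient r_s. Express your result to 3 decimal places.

0.143

ρ = 1 − 6Σd² / [n(n²−1)] = 1 − 6×30 / (6×35)
  = 1 − 180/210 = 1 − 0.8571 ≈ 0.143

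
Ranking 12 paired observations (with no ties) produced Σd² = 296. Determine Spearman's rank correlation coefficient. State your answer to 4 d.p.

ρ = 1 − 6Σd² / [n(n²−1)] = 1 − 6×296 / (12×143)
  = 1 − 1776/1716 = 1 − 1.03497 ≈ -0.0350

-0.0350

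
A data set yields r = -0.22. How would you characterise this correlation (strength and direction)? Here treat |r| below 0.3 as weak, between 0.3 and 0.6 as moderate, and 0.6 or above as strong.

weak negative

r = -0.22 < 0 so the relationship is negative.
|r| = 0.22, which falls in the weak range.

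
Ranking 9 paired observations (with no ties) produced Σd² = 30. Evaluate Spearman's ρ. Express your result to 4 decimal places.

0.7500

ρ = 1 − 6Σd² / [n(n²−1)] = 1 − 6×30 / (9×80)
  = 1 − 180/720 = 1 − 0.25000 ≈ 0.7500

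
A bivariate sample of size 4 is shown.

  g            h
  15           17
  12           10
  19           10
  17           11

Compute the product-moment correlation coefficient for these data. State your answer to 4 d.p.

n = 4, Σg = 63, Σh = 48, Σg² = 1019, Σh² = 610, Σgh = 752
nΣgh − ΣgΣh = 3008 − 3024 = -16
nΣg² − (Σg)² = 4076 − 3969 = 107; nΣh² − (Σh)² = 2440 − 2304 = 136
r = -16 / √(107 × 136) = -16 / 120.6317 ≈ -0.1326

-0.1326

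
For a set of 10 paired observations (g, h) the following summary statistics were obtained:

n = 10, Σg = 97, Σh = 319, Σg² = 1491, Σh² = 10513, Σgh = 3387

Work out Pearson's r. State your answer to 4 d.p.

0.6799

r = (nΣgh − ΣgΣh) / √[(nΣg² − (Σg)²)(nΣh² − (Σh)²)]
Numerator: 10×3387 − 97×319 = 2927
Denominator: √[(14910 − 9409)(105130 − 101761)] = √[5501 × 3369] = 4304.9819
r = 2927 / 4304.9819 ≈ 0.6799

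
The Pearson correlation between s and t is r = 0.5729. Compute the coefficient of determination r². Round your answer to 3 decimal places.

r² = (0.5729)² = 0.328

0.328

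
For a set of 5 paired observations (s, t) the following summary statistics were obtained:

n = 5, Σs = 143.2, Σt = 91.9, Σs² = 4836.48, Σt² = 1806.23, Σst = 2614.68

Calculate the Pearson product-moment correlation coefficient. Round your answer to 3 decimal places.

-0.059

r = (nΣst − ΣsΣt) / √[(nΣs² − (Σs)²)(nΣt² − (Σt)²)]
Numerator: 5×2614.68 − 143.2×91.9 = -86.68
Denominator: √[(24182.4 − 20506.24)(9031.15 − 8445.61)] = √[3676.16 × 585.54] = 1467.1533
r = -86.68 / 1467.1533 ≈ -0.059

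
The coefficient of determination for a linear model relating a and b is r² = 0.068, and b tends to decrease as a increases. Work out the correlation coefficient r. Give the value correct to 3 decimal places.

-0.261

|r| = √0.068 = 0.261
The association is negative, so r = −0.261.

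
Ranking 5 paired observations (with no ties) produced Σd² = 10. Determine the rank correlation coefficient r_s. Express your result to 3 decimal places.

ρ = 1 − 6Σd² / [n(n²−1)] = 1 − 6×10 / (5×24)
  = 1 − 60/120 = 1 − 0.5000 ≈ 0.500

0.500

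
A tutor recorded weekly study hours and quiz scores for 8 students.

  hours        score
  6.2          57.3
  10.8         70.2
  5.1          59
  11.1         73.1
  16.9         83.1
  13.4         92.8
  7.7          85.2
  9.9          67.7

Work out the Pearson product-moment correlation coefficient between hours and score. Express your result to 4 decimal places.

0.6869

n = 8, Σx = 81.1, Σy = 588.4, Σx² = 926.77, Σy² = 44395.72, Σxy = 6199.91
nΣxy − ΣxΣy = 49599.28 − 47719.24 = 1880.04
nΣx² − (Σx)² = 7414.16 − 6577.21 = 836.95; nΣy² − (Σy)² = 355165.76 − 346214.56 = 8951.2
r = 1880.04 / √(836.95 × 8951.2) = 1880.04 / 2737.0983 ≈ 0.6869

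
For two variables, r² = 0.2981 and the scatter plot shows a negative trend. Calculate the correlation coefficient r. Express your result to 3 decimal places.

-0.546

|r| = √0.2981 = 0.546
The association is negative, so r = −0.546.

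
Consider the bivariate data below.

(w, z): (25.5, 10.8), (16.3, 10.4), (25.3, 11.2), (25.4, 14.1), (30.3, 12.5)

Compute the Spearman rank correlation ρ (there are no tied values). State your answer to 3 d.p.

Rank w: 4, 1, 2, 3, 5
Rank z: 2, 1, 3, 5, 4
d = rank(w) − rank(z): 2, 0, -1, -2, 1; Σd² = 10
ρ = 1 − 6Σd² / [n(n²−1)] = 1 − 6×10 / (5×24) = 1 − 60/120 ≈ 0.500

0.500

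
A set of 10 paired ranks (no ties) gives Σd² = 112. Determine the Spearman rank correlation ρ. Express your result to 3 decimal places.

ρ = 1 − 6Σd² / [n(n²−1)] = 1 − 6×112 / (10×99)
  = 1 − 672/990 = 1 − 0.6788 ≈ 0.321

0.321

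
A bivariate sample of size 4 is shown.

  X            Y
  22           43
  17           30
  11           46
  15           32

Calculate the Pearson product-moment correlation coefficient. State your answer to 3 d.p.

n = 4, ΣX = 65, ΣY = 151, ΣX² = 1119, ΣY² = 5889, ΣXY = 2442
nΣXY − ΣXΣY = 9768 − 9815 = -47
nΣX² − (ΣX)² = 4476 − 4225 = 251; nΣY² − (ΣY)² = 23556 − 22801 = 755
r = -47 / √(251 × 755) = -47 / 435.3217 ≈ -0.108

-0.108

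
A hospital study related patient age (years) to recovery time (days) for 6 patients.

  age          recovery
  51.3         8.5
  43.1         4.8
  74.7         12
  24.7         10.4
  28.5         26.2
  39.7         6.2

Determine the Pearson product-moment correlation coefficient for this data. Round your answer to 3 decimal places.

n = 6, Σx = 262, Σy = 68.1, Σx² = 13067.82, Σy² = 1072.33, Σxy = 2789.05
nΣxy − ΣxΣy = 16734.3 − 17842.2 = -1107.9
nΣx² − (Σx)² = 78406.92 − 68644 = 9762.92; nΣy² − (Σy)² = 6433.98 − 4637.61 = 1796.37
r = -1107.9 / √(9762.92 × 1796.37) = -1107.9 / 4187.8176 ≈ -0.265

-0.265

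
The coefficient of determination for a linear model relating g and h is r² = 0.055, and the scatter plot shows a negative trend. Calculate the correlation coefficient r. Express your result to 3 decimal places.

|r| = √0.055 = 0.235
The association is negative, so r = −0.235.

-0.235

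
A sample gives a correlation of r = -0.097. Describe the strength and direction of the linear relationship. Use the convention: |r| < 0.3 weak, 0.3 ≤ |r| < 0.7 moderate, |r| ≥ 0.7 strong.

weak negative

r = -0.097 < 0 so the relationship is negative.
|r| = 0.097, which falls in the weak range.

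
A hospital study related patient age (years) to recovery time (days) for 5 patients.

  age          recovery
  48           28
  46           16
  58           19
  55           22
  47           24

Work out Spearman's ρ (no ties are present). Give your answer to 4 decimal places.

Rank age: 3, 1, 5, 4, 2
Rank recovery: 5, 1, 2, 3, 4
d = rank(age) − rank(recovery): -2, 0, 3, 1, -2; Σd² = 18
ρ = 1 − 6Σd² / [n(n²−1)] = 1 − 6×18 / (5×24) = 1 − 108/120 ≈ 0.1000

0.1000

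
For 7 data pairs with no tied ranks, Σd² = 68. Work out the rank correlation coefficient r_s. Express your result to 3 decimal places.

-0.214

ρ = 1 − 6Σd² / [n(n²−1)] = 1 − 6×68 / (7×48)
  = 1 − 408/336 = 1 − 1.2143 ≈ -0.214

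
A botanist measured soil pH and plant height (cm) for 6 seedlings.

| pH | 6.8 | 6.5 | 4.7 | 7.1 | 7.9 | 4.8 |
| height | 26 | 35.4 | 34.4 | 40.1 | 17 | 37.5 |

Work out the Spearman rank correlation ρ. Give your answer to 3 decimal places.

Rank pH: 4, 3, 1, 5, 6, 2
Rank height: 2, 4, 3, 6, 1, 5
d = rank(pH) − rank(height): 2, -1, -2, -1, 5, -3; Σd² = 44
ρ = 1 − 6Σd² / [n(n²−1)] = 1 − 6×44 / (6×35) = 1 − 264/210 ≈ -0.257

-0.257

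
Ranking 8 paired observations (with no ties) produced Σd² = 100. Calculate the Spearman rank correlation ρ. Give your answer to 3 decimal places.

ρ = 1 − 6Σd² / [n(n²−1)] = 1 − 6×100 / (8×63)
  = 1 − 600/504 = 1 − 1.1905 ≈ -0.190

-0.190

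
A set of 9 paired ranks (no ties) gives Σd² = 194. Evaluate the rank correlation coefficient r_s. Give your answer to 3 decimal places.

-0.617

ρ = 1 − 6Σd² / [n(n²−1)] = 1 − 6×194 / (9×80)
  = 1 − 1164/720 = 1 − 1.6167 ≈ -0.617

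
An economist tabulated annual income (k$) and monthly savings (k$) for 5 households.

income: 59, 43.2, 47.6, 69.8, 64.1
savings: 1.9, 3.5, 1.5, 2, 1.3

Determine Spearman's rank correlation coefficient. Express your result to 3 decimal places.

-0.300

Rank income: 3, 1, 2, 5, 4
Rank savings: 3, 5, 2, 4, 1
d = rank(income) − rank(savings): 0, -4, 0, 1, 3; Σd² = 26
ρ = 1 − 6Σd² / [n(n²−1)] = 1 − 6×26 / (5×24) = 1 − 156/120 ≈ -0.300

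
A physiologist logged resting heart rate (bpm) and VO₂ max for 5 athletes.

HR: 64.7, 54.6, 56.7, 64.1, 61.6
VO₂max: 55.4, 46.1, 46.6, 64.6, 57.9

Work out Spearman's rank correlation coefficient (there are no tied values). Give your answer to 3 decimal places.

0.700

Rank HR: 5, 1, 2, 4, 3
Rank VO₂max: 3, 1, 2, 5, 4
d = rank(HR) − rank(VO₂max): 2, 0, 0, -1, -1; Σd² = 6
ρ = 1 − 6Σd² / [n(n²−1)] = 1 − 6×6 / (5×24) = 1 − 36/120 ≈ 0.700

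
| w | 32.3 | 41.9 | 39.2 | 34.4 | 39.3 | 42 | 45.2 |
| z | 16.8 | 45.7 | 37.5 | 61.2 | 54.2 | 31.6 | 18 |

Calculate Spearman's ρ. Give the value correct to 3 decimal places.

-0.143

Rank w: 1, 5, 3, 2, 4, 6, 7
Rank z: 1, 5, 4, 7, 6, 3, 2
d = rank(w) − rank(z): 0, 0, -1, -5, -2, 3, 5; Σd² = 64
ρ = 1 − 6Σd² / [n(n²−1)] = 1 − 6×64 / (7×48) = 1 − 384/336 ≈ -0.143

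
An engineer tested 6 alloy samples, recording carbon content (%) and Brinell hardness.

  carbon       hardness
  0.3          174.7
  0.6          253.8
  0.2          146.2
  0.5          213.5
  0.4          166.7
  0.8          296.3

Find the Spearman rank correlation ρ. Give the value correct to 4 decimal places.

0.9429

Rank carbon: 2, 5, 1, 4, 3, 6
Rank hardness: 3, 5, 1, 4, 2, 6
d = rank(carbon) − rank(hardness): -1, 0, 0, 0, 1, 0; Σd² = 2
ρ = 1 − 6Σd² / [n(n²−1)] = 1 − 6×2 / (6×35) = 1 − 12/210 ≈ 0.9429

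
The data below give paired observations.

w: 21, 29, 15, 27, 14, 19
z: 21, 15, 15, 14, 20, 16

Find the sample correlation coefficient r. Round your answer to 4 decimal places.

n = 6, Σw = 125, Σz = 101, Σw² = 2793, Σz² = 1743, Σwz = 2063
nΣwz − ΣwΣz = 12378 − 12625 = -247
nΣw² − (Σw)² = 16758 − 15625 = 1133; nΣz² − (Σz)² = 10458 − 10201 = 257
r = -247 / √(1133 × 257) = -247 / 539.6119 ≈ -0.4577

-0.4577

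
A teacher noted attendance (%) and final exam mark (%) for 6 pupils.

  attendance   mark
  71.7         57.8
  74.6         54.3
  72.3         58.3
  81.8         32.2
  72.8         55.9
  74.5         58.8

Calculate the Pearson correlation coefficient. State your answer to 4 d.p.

n = 6, Σx = 447.7, Σy = 317.3, Σx² = 33474.67, Σy² = 17307.31, Σxy = 23494.21
nΣxy − ΣxΣy = 140965.26 − 142055.21 = -1089.95
nΣx² − (Σx)² = 200848.02 − 200435.29 = 412.73; nΣy² − (Σy)² = 103843.86 − 100679.29 = 3164.57
r = -1089.95 / √(412.73 × 3164.57) = -1089.95 / 1142.8530 ≈ -0.9537

-0.9537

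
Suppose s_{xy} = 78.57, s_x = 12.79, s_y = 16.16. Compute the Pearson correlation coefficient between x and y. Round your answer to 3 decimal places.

0.380

r = Cov(x,y) / (s_x · s_y) = 78.57 / (12.79 × 16.16)
  = 78.57 / 206.6864 ≈ 0.380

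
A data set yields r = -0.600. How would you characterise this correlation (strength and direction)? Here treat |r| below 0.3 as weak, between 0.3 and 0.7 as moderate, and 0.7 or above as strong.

r = -0.600 < 0 so the relationship is negative.
|r| = 0.600, which falls in the moderate range.

moderate negative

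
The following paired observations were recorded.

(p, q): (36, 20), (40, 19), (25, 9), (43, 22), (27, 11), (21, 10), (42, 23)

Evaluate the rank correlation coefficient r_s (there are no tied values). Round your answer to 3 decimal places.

Rank p: 4, 5, 2, 7, 3, 1, 6
Rank q: 5, 4, 1, 6, 3, 2, 7
d = rank(p) − rank(q): -1, 1, 1, 1, 0, -1, -1; Σd² = 6
ρ = 1 − 6Σd² / [n(n²−1)] = 1 − 6×6 / (7×48) = 1 − 36/336 ≈ 0.893

0.893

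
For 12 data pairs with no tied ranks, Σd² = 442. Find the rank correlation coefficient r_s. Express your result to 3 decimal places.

-0.545

ρ = 1 − 6Σd² / [n(n²−1)] = 1 − 6×442 / (12×143)
  = 1 − 2652/1716 = 1 − 1.5455 ≈ -0.545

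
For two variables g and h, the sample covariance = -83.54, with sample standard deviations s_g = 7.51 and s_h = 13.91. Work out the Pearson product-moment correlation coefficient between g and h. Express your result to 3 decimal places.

r = Cov(g,h) / (s_g · s_h) = -83.54 / (7.51 × 13.91)
  = -83.54 / 104.4641 ≈ -0.800

-0.800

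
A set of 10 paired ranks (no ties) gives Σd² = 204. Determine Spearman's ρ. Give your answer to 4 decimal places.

ρ = 1 − 6Σd² / [n(n²−1)] = 1 − 6×204 / (10×99)
  = 1 − 1224/990 = 1 − 1.23636 ≈ -0.2364

-0.2364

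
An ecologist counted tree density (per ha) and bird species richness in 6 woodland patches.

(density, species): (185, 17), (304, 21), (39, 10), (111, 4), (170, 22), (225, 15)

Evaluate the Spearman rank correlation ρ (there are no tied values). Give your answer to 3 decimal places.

Rank density: 4, 6, 1, 2, 3, 5
Rank species: 4, 5, 2, 1, 6, 3
d = rank(density) − rank(species): 0, 1, -1, 1, -3, 2; Σd² = 16
ρ = 1 − 6Σd² / [n(n²−1)] = 1 − 6×16 / (6×35) = 1 − 96/210 ≈ 0.543

0.543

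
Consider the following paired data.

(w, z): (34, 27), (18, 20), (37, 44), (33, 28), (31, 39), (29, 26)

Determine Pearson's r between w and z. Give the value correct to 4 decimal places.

n = 6, Σw = 182, Σz = 184, Σw² = 5740, Σz² = 6046, Σwz = 5793
nΣwz − ΣwΣz = 34758 − 33488 = 1270
nΣw² − (Σw)² = 34440 − 33124 = 1316; nΣz² − (Σz)² = 36276 − 33856 = 2420
r = 1270 / √(1316 × 2420) = 1270 / 1784.5784 ≈ 0.7117

0.7117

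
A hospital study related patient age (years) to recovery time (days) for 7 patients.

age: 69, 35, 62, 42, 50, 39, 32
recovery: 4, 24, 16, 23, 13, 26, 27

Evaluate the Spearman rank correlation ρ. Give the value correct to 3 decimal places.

Rank age: 7, 2, 6, 4, 5, 3, 1
Rank recovery: 1, 5, 3, 4, 2, 6, 7
d = rank(age) − rank(recovery): 6, -3, 3, 0, 3, -3, -6; Σd² = 108
ρ = 1 − 6Σd² / [n(n²−1)] = 1 − 6×108 / (7×48) = 1 − 648/336 ≈ -0.929

-0.929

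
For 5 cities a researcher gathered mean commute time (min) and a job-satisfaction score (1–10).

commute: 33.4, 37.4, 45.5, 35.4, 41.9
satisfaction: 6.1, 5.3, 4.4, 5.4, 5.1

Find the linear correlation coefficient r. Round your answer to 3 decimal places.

n = 5, Σx = 193.6, Σy = 26.3, Σx² = 7593.34, Σy² = 139.83, Σxy = 1007.01
nΣxy − ΣxΣy = 5035.05 − 5091.68 = -56.63
nΣx² − (Σx)² = 37966.7 − 37480.96 = 485.74; nΣy² − (Σy)² = 699.15 − 691.69 = 7.46
r = -56.63 / √(485.74 × 7.46) = -56.63 / 60.1965 ≈ -0.941

-0.941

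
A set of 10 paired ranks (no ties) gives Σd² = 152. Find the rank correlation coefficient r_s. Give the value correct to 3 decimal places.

ρ = 1 − 6Σd² / [n(n²−1)] = 1 − 6×152 / (10×99)
  = 1 − 912/990 = 1 − 0.9212 ≈ 0.079

0.079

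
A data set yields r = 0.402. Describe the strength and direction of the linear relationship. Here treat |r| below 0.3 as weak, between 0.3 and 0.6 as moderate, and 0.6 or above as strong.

r = 0.402 > 0 so the relationship is positive.
|r| = 0.402, which falls in the moderate range.

moderate positive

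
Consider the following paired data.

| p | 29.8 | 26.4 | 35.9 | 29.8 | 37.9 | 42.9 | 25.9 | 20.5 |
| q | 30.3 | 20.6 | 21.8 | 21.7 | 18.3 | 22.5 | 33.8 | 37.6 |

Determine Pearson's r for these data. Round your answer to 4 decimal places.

n = 8, Σp = 249.1, Σq = 206.6, Σp² = 8129.73, Σq² = 5685.92, Σpq = 6181.1
nΣpq − ΣpΣq = 49448.8 − 51464.06 = -2015.26
nΣp² − (Σp)² = 65037.84 − 62050.81 = 2987.03; nΣq² − (Σq)² = 45487.36 − 42683.56 = 2803.8
r = -2015.26 / √(2987.03 × 2803.8) = -2015.26 / 2893.9652 ≈ -0.6964

-0.6964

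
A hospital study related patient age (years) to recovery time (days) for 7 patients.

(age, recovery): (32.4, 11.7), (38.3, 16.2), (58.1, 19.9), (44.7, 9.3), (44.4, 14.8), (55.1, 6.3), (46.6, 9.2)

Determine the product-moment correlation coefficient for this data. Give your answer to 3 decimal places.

0.055

n = 7, Σx = 319.6, Σy = 87.4, Σx² = 15069.28, Σy² = 1225.2, Σxy = 4004.41
nΣxy − ΣxΣy = 28030.87 − 27933.04 = 97.83
nΣx² − (Σx)² = 105484.96 − 102144.16 = 3340.8; nΣy² − (Σy)² = 8576.4 − 7638.76 = 937.64
r = 97.83 / √(3340.8 × 937.64) = 97.83 / 1769.8779 ≈ 0.055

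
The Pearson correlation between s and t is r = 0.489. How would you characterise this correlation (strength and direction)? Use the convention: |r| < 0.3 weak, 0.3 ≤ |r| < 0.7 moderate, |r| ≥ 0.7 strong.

r = 0.489 > 0 so the relationship is positive.
|r| = 0.489, which falls in the moderate range.

moderate positive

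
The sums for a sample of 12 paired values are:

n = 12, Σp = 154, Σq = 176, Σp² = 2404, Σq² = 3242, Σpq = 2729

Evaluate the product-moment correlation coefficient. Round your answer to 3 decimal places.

r = (nΣpq − ΣpΣq) / √[(nΣp² − (Σp)²)(nΣq² − (Σq)²)]
Numerator: 12×2729 − 154×176 = 5644
Denominator: √[(28848 − 23716)(38904 − 30976)] = √[5132 × 7928] = 6378.5967
r = 5644 / 6378.5967 ≈ 0.885

0.885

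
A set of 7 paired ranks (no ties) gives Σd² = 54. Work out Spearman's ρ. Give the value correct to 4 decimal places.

ρ = 1 − 6Σd² / [n(n²−1)] = 1 − 6×54 / (7×48)
  = 1 − 324/336 = 1 − 0.96429 ≈ 0.0357

0.0357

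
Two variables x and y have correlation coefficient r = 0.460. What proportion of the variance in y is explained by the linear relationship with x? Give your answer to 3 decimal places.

0.212

r² = (0.460)² = 0.212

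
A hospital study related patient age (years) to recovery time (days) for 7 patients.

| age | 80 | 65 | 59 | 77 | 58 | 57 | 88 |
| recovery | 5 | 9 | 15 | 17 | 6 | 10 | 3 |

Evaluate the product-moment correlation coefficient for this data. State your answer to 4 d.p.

n = 7, Σx = 484, Σy = 65, Σx² = 34392, Σy² = 765, Σxy = 4361
nΣxy − ΣxΣy = 30527 − 31460 = -933
nΣx² − (Σx)² = 240744 − 234256 = 6488; nΣy² − (Σy)² = 5355 − 4225 = 1130
r = -933 / √(6488 × 1130) = -933 / 2707.6632 ≈ -0.3446

-0.3446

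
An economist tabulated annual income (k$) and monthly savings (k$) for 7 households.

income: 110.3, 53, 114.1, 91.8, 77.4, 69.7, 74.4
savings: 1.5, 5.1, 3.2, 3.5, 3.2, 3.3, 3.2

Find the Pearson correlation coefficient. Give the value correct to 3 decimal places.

n = 7, Σx = 590.7, Σy = 23, Σx² = 52805.35, Σy² = 82.12, Σxy = 1837.94
nΣxy − ΣxΣy = 12865.58 − 13586.1 = -720.52
nΣx² − (Σx)² = 369637.45 − 348926.49 = 20710.96; nΣy² − (Σy)² = 574.84 − 529 = 45.84
r = -720.52 / √(20710.96 × 45.84) = -720.52 / 974.3667 ≈ -0.739

-0.739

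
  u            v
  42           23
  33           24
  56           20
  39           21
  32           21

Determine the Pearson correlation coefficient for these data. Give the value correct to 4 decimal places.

-0.5450

n = 5, Σu = 202, Σv = 109, Σu² = 8534, Σv² = 2387, Σuv = 4369
nΣuv − ΣuΣv = 21845 − 22018 = -173
nΣu² − (Σu)² = 42670 − 40804 = 1866; nΣv² − (Σv)² = 11935 − 11881 = 54
r = -173 / √(1866 × 54) = -173 / 317.4335 ≈ -0.5450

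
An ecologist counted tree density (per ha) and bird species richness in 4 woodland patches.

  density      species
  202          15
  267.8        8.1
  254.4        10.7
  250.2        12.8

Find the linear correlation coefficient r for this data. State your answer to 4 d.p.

-0.8974

n = 4, Σx = 974.4, Σy = 46.6, Σx² = 239840.24, Σy² = 568.94, Σxy = 11123.82
nΣxy − ΣxΣy = 44495.28 − 45407.04 = -911.76
nΣx² − (Σx)² = 959360.96 − 949455.36 = 9905.6; nΣy² − (Σy)² = 2275.76 − 2171.56 = 104.2
r = -911.76 / √(9905.6 × 104.2) = -911.76 / 1015.9545 ≈ -0.8974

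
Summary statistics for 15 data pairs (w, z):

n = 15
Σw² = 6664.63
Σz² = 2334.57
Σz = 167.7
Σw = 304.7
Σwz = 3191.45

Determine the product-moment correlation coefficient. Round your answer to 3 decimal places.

-0.460

r = (nΣwz − ΣwΣz) / √[(nΣw² − (Σw)²)(nΣz² − (Σz)²)]
Numerator: 15×3191.45 − 304.7×167.7 = -3226.44
Denominator: √[(99969.45 − 92842.09)(35018.55 − 28123.29)] = √[7127.36 × 6895.26] = 7010.3495
r = -3226.44 / 7010.3495 ≈ -0.460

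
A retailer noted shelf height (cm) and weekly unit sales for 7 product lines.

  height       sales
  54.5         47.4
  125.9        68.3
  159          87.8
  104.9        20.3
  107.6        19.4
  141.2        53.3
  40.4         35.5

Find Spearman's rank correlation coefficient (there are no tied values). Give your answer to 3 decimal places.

0.643

Rank height: 2, 5, 7, 3, 4, 6, 1
Rank sales: 4, 6, 7, 2, 1, 5, 3
d = rank(height) − rank(sales): -2, -1, 0, 1, 3, 1, -2; Σd² = 20
ρ = 1 − 6Σd² / [n(n²−1)] = 1 − 6×20 / (7×48) = 1 − 120/336 ≈ 0.643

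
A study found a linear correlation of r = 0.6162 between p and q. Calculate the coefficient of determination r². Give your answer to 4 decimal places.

r² = (0.6162)² = 0.3797

0.3797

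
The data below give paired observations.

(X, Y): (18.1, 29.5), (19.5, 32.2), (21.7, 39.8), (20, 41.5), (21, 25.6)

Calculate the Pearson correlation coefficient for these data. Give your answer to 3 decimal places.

0.292

n = 5, ΣX = 100.3, ΣY = 168.6, ΣX² = 2019.75, ΣY² = 5868.74, ΣXY = 3393.11
nΣXY − ΣXΣY = 16965.55 − 16910.58 = 54.97
nΣX² − (ΣX)² = 10098.75 − 10060.09 = 38.66; nΣY² − (ΣY)² = 29343.7 − 28425.96 = 917.74
r = 54.97 / √(38.66 × 917.74) = 54.97 / 188.3609 ≈ 0.292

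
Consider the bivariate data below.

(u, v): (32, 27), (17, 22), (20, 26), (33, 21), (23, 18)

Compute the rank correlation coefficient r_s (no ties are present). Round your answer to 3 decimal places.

Rank u: 4, 1, 2, 5, 3
Rank v: 5, 3, 4, 2, 1
d = rank(u) − rank(v): -1, -2, -2, 3, 2; Σd² = 22
ρ = 1 − 6Σd² / [n(n²−1)] = 1 − 6×22 / (5×24) = 1 − 132/120 ≈ -0.100

-0.100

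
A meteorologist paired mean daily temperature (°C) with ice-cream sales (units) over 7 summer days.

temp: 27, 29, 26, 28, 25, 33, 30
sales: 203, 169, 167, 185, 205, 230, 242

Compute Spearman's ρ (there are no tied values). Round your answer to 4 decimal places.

0.4643

Rank temp: 3, 5, 2, 4, 1, 7, 6
Rank sales: 4, 2, 1, 3, 5, 6, 7
d = rank(temp) − rank(sales): -1, 3, 1, 1, -4, 1, -1; Σd² = 30
ρ = 1 − 6Σd² / [n(n²−1)] = 1 − 6×30 / (7×48) = 1 − 180/336 ≈ 0.4643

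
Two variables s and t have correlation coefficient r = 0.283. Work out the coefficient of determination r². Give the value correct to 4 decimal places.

r² = (0.283)² = 0.0801

0.0801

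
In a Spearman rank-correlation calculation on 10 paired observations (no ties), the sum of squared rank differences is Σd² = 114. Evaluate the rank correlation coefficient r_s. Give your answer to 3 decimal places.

ρ = 1 − 6Σd² / [n(n²−1)] = 1 − 6×114 / (10×99)
  = 1 − 684/990 = 1 − 0.6909 ≈ 0.309

0.309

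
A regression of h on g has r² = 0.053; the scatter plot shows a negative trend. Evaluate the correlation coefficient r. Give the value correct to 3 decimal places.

-0.230

|r| = √0.053 = 0.230
The association is negative, so r = −0.230.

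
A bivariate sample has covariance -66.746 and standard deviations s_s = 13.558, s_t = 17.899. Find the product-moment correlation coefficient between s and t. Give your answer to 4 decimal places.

-0.2750

r = Cov(s,t) / (s_s · s_t) = -66.746 / (13.558 × 17.899)
  = -66.746 / 242.6746 ≈ -0.2750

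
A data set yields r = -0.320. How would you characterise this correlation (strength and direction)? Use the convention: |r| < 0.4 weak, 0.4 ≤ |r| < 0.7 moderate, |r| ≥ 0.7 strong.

r = -0.320 < 0 so the relationship is negative.
|r| = 0.320, which falls in the weak range.

weak negative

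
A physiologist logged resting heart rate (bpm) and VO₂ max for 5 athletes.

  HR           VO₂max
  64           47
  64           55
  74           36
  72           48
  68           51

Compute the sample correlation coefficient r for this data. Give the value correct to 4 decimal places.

-0.7327

n = 5, Σx = 342, Σy = 237, Σx² = 23476, Σy² = 11435, Σxy = 16116
nΣxy − ΣxΣy = 80580 − 81054 = -474
nΣx² − (Σx)² = 117380 − 116964 = 416; nΣy² − (Σy)² = 57175 − 56169 = 1006
r = -474 / √(416 × 1006) = -474 / 646.9127 ≈ -0.7327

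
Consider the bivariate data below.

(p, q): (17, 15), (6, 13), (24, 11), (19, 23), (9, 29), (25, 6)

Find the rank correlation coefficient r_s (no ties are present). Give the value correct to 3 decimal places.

Rank p: 3, 1, 5, 4, 2, 6
Rank q: 4, 3, 2, 5, 6, 1
d = rank(p) − rank(q): -1, -2, 3, -1, -4, 5; Σd² = 56
ρ = 1 − 6Σd² / [n(n²−1)] = 1 − 6×56 / (6×35) = 1 − 336/210 ≈ -0.600

-0.600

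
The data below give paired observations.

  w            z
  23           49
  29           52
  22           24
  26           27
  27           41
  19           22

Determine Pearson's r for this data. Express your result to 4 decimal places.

n = 6, Σw = 146, Σz = 215, Σw² = 3620, Σz² = 8575, Σwz = 5390
nΣwz − ΣwΣz = 32340 − 31390 = 950
nΣw² − (Σw)² = 21720 − 21316 = 404; nΣz² − (Σz)² = 51450 − 46225 = 5225
r = 950 / √(404 × 5225) = 950 / 1452.8937 ≈ 0.6539

0.6539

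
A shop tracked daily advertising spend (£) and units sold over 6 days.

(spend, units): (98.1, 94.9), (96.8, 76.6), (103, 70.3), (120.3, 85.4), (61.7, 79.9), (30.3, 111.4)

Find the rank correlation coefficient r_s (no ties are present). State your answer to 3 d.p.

-0.371

Rank spend: 4, 3, 5, 6, 2, 1
Rank units: 5, 2, 1, 4, 3, 6
d = rank(spend) − rank(units): -1, 1, 4, 2, -1, -5; Σd² = 48
ρ = 1 − 6Σd² / [n(n²−1)] = 1 − 6×48 / (6×35) = 1 − 288/210 ≈ -0.371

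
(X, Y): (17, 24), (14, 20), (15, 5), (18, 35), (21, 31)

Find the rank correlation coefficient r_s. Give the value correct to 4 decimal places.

Rank X: 3, 1, 2, 4, 5
Rank Y: 3, 2, 1, 5, 4
d = rank(X) − rank(Y): 0, -1, 1, -1, 1; Σd² = 4
ρ = 1 − 6Σd² / [n(n²−1)] = 1 − 6×4 / (5×24) = 1 − 24/120 ≈ 0.8000

0.8000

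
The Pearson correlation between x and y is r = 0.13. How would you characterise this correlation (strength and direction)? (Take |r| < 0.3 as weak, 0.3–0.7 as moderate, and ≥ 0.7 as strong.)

r = 0.13 > 0 so the relationship is positive.
|r| = 0.13, which falls in the weak range.

weak positive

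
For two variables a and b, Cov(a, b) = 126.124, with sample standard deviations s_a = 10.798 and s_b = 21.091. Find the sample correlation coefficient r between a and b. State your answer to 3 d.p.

0.554

r = Cov(a,b) / (s_a · s_b) = 126.124 / (10.798 × 21.091)
  = 126.124 / 227.7406 ≈ 0.554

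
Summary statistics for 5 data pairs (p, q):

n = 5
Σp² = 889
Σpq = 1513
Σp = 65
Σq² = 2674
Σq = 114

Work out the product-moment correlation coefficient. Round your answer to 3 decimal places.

0.540

r = (nΣpq − ΣpΣq) / √[(nΣp² − (Σp)²)(nΣq² − (Σq)²)]
Numerator: 5×1513 − 65×114 = 155
Denominator: √[(4445 − 4225)(13370 − 12996)] = √[220 × 374] = 286.8449
r = 155 / 286.8449 ≈ 0.540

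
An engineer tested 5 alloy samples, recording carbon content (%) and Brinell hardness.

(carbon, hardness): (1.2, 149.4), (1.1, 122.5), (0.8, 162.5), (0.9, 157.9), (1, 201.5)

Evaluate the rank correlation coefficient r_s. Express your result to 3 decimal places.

Rank carbon: 5, 4, 1, 2, 3
Rank hardness: 2, 1, 4, 3, 5
d = rank(carbon) − rank(hardness): 3, 3, -3, -1, -2; Σd² = 32
ρ = 1 − 6Σd² / [n(n²−1)] = 1 − 6×32 / (5×24) = 1 − 192/120 ≈ -0.600

-0.600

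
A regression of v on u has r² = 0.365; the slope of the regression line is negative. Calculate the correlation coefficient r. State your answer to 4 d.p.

-0.6042

|r| = √0.365 = 0.6042
The association is negative, so r = −0.6042.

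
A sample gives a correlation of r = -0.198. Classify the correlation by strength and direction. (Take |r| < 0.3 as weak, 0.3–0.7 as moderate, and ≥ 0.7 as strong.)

r = -0.198 < 0 so the relationship is negative.
|r| = 0.198, which falls in the weak range.

weak negative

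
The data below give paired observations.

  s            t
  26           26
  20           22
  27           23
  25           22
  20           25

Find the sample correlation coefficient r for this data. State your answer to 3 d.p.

n = 5, Σs = 118, Σt = 118, Σs² = 2830, Σt² = 2798, Σst = 2787
nΣst − ΣsΣt = 13935 − 13924 = 11
nΣs² − (Σs)² = 14150 − 13924 = 226; nΣt² − (Σt)² = 13990 − 13924 = 66
r = 11 / √(226 × 66) = 11 / 122.1311 ≈ 0.090

0.090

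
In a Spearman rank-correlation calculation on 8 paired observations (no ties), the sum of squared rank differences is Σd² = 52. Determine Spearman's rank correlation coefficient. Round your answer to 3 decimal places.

ρ = 1 − 6Σd² / [n(n²−1)] = 1 − 6×52 / (8×63)
  = 1 − 312/504 = 1 − 0.6190 ≈ 0.381

0.381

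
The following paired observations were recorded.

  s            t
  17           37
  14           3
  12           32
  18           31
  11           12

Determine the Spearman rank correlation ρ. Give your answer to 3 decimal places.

Rank s: 4, 3, 2, 5, 1
Rank t: 5, 1, 4, 3, 2
d = rank(s) − rank(t): -1, 2, -2, 2, -1; Σd² = 14
ρ = 1 − 6Σd² / [n(n²−1)] = 1 − 6×14 / (5×24) = 1 − 84/120 ≈ 0.300

0.300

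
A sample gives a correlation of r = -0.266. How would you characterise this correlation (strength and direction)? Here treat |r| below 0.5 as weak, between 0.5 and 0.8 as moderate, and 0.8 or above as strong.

weak negative

r = -0.266 < 0 so the relationship is negative.
|r| = 0.266, which falls in the weak range.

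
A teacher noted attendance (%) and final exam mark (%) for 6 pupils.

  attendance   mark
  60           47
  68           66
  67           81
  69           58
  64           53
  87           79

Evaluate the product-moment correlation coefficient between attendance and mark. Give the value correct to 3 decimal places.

0.683

n = 6, Σx = 415, Σy = 384, Σx² = 29139, Σy² = 25540, Σxy = 27002
nΣxy − ΣxΣy = 162012 − 159360 = 2652
nΣx² − (Σx)² = 174834 − 172225 = 2609; nΣy² − (Σy)² = 153240 − 147456 = 5784
r = 2652 / √(2609 × 5784) = 2652 / 3884.6436 ≈ 0.683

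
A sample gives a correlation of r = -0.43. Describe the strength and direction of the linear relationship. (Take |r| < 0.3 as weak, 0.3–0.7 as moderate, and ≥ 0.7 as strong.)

moderate negative

r = -0.43 < 0 so the relationship is negative.
|r| = 0.43, which falls in the moderate range.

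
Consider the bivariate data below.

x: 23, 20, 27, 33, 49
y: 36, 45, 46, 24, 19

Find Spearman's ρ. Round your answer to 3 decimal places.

-0.700

Rank x: 2, 1, 3, 4, 5
Rank y: 3, 4, 5, 2, 1
d = rank(x) − rank(y): -1, -3, -2, 2, 4; Σd² = 34
ρ = 1 − 6Σd² / [n(n²−1)] = 1 − 6×34 / (5×24) = 1 − 204/120 ≈ -0.700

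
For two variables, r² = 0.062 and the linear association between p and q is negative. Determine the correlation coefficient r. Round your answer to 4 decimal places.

-0.2490

|r| = √0.062 = 0.2490
The association is negative, so r = −0.2490.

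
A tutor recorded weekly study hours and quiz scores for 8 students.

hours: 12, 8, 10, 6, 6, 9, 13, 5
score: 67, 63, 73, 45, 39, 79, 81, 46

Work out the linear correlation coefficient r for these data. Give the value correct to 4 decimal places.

n = 8, Σx = 69, Σy = 493, Σx² = 655, Σy² = 32251, Σxy = 4536
nΣxy − ΣxΣy = 36288 − 34017 = 2271
nΣx² − (Σx)² = 5240 − 4761 = 479; nΣy² − (Σy)² = 258008 − 243049 = 14959
r = 2271 / √(479 × 14959) = 2271 / 2676.8192 ≈ 0.8484

0.8484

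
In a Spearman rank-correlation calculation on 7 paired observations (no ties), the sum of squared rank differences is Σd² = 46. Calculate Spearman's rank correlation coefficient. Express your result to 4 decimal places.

ρ = 1 − 6Σd² / [n(n²−1)] = 1 − 6×46 / (7×48)
  = 1 − 276/336 = 1 − 0.82143 ≈ 0.1786

0.1786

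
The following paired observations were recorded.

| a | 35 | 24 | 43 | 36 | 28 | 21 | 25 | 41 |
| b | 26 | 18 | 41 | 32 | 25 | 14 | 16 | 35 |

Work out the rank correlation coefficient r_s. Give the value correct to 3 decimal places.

Rank a: 5, 2, 8, 6, 4, 1, 3, 7
Rank b: 5, 3, 8, 6, 4, 1, 2, 7
d = rank(a) − rank(b): 0, -1, 0, 0, 0, 0, 1, 0; Σd² = 2
ρ = 1 − 6Σd² / [n(n²−1)] = 1 − 6×2 / (8×63) = 1 − 12/504 ≈ 0.976

0.976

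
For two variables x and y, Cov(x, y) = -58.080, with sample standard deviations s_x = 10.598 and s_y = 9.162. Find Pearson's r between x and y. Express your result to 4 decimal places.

-0.5982

r = Cov(x,y) / (s_x · s_y) = -58.080 / (10.598 × 9.162)
  = -58.080 / 97.0989 ≈ -0.5982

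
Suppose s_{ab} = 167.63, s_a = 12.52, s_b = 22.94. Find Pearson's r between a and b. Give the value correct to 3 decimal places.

r = Cov(a,b) / (s_a · s_b) = 167.63 / (12.52 × 22.94)
  = 167.63 / 287.2088 ≈ 0.584

0.584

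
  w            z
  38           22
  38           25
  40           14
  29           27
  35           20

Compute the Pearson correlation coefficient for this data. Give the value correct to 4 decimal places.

n = 5, Σw = 180, Σz = 108, Σw² = 6554, Σz² = 2434, Σwz = 3829
nΣwz − ΣwΣz = 19145 − 19440 = -295
nΣw² − (Σw)² = 32770 − 32400 = 370; nΣz² − (Σz)² = 12170 − 11664 = 506
r = -295 / √(370 × 506) = -295 / 432.6893 ≈ -0.6818

-0.6818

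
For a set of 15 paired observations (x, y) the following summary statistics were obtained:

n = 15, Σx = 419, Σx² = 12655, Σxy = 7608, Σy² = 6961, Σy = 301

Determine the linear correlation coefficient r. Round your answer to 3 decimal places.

r = (nΣxy − ΣxΣy) / √[(nΣx² − (Σx)²)(nΣy² − (Σy)²)]
Numerator: 15×7608 − 419×301 = -11999
Denominator: √[(189825 − 175561)(104415 − 90601)] = √[14264 × 13814] = 14037.1969
r = -11999 / 14037.1969 ≈ -0.855

-0.855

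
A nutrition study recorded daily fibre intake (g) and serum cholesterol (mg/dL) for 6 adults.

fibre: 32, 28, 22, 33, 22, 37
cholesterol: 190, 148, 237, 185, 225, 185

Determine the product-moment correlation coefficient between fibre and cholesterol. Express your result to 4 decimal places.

n = 6, Σx = 174, Σy = 1170, Σx² = 5234, Σy² = 233248, Σxy = 33338
nΣxy − ΣxΣy = 200028 − 203580 = -3552
nΣx² − (Σx)² = 31404 − 30276 = 1128; nΣy² − (Σy)² = 1399488 − 1368900 = 30588
r = -3552 / √(1128 × 30588) = -3552 / 5873.9479 ≈ -0.6047

-0.6047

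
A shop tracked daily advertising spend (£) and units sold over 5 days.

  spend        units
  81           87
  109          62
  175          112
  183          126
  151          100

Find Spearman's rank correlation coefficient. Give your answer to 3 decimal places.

0.900

Rank spend: 1, 2, 4, 5, 3
Rank units: 2, 1, 4, 5, 3
d = rank(spend) − rank(units): -1, 1, 0, 0, 0; Σd² = 2
ρ = 1 − 6Σd² / [n(n²−1)] = 1 − 6×2 / (5×24) = 1 − 12/120 ≈ 0.900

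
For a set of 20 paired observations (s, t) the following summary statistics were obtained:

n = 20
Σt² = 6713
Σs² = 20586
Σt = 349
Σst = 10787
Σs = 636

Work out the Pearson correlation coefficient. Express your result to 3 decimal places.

r = (nΣst − ΣsΣt) / √[(nΣs² − (Σs)²)(nΣt² − (Σt)²)]
Numerator: 20×10787 − 636×349 = -6224
Denominator: √[(411720 − 404496)(134260 − 121801)] = √[7224 × 12459] = 9487.0341
r = -6224 / 9487.0341 ≈ -0.656

-0.656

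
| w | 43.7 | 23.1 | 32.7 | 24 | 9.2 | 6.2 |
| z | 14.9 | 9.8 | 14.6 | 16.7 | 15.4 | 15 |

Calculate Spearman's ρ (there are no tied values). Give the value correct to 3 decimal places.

Rank w: 6, 3, 5, 4, 2, 1
Rank z: 3, 1, 2, 6, 5, 4
d = rank(w) − rank(z): 3, 2, 3, -2, -3, -3; Σd² = 44
ρ = 1 − 6Σd² / [n(n²−1)] = 1 − 6×44 / (6×35) = 1 − 264/210 ≈ -0.257

-0.257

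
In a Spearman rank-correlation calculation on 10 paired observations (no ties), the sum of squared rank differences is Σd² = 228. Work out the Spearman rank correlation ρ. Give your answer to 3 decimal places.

-0.382

ρ = 1 − 6Σd² / [n(n²−1)] = 1 − 6×228 / (10×99)
  = 1 − 1368/990 = 1 − 1.3818 ≈ -0.382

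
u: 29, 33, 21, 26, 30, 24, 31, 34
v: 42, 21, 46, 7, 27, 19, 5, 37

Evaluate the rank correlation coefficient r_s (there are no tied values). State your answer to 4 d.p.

Rank u: 4, 7, 1, 3, 5, 2, 6, 8
Rank v: 7, 4, 8, 2, 5, 3, 1, 6
d = rank(u) − rank(v): -3, 3, -7, 1, 0, -1, 5, 2; Σd² = 98
ρ = 1 − 6Σd² / [n(n²−1)] = 1 − 6×98 / (8×63) = 1 − 588/504 ≈ -0.1667

-0.1667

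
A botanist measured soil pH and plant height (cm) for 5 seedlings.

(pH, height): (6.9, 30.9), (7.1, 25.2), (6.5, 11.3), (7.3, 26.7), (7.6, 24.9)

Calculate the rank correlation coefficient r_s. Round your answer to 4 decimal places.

Rank pH: 2, 3, 1, 4, 5
Rank height: 5, 3, 1, 4, 2
d = rank(pH) − rank(height): -3, 0, 0, 0, 3; Σd² = 18
ρ = 1 − 6Σd² / [n(n²−1)] = 1 − 6×18 / (5×24) = 1 − 108/120 ≈ 0.1000

0.1000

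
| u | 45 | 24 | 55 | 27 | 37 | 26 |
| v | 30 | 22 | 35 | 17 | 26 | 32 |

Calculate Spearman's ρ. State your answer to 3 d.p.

Rank u: 5, 1, 6, 3, 4, 2
Rank v: 4, 2, 6, 1, 3, 5
d = rank(u) − rank(v): 1, -1, 0, 2, 1, -3; Σd² = 16
ρ = 1 − 6Σd² / [n(n²−1)] = 1 − 6×16 / (6×35) = 1 − 96/210 ≈ 0.543

0.543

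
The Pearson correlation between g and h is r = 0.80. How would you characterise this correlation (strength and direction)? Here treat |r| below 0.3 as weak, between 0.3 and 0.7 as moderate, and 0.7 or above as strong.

strong positive

r = 0.80 > 0 so the relationship is positive.
|r| = 0.80, which falls in the strong range.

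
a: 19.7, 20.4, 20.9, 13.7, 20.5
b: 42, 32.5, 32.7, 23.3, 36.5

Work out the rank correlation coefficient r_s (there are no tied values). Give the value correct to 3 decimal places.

Rank a: 2, 3, 5, 1, 4
Rank b: 5, 2, 3, 1, 4
d = rank(a) − rank(b): -3, 1, 2, 0, 0; Σd² = 14
ρ = 1 − 6Σd² / [n(n²−1)] = 1 − 6×14 / (5×24) = 1 − 84/120 ≈ 0.300

0.300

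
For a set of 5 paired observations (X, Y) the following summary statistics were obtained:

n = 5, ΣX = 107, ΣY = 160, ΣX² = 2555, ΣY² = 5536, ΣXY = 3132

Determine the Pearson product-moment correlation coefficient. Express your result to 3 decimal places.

-0.879

r = (nΣXY − ΣXΣY) / √[(nΣX² − (ΣX)²)(nΣY² − (ΣY)²)]
Numerator: 5×3132 − 107×160 = -1460
Denominator: √[(12775 − 11449)(27680 − 25600)] = √[1326 × 2080] = 1660.7468
r = -1460 / 1660.7468 ≈ -0.879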